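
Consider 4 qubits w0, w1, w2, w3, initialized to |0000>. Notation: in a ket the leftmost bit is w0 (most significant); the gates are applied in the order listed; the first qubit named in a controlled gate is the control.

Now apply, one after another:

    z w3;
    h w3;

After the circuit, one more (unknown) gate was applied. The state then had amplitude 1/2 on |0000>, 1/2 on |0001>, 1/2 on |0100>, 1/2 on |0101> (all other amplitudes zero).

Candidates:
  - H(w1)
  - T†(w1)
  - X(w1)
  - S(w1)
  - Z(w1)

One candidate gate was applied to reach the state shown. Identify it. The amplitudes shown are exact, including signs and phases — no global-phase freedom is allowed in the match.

The applied gate was H(w1).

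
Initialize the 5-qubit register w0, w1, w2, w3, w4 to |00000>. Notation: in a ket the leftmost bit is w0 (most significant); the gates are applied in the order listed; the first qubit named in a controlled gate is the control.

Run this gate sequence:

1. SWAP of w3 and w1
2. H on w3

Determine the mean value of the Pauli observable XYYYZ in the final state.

The observable XYYYZ averages to 0.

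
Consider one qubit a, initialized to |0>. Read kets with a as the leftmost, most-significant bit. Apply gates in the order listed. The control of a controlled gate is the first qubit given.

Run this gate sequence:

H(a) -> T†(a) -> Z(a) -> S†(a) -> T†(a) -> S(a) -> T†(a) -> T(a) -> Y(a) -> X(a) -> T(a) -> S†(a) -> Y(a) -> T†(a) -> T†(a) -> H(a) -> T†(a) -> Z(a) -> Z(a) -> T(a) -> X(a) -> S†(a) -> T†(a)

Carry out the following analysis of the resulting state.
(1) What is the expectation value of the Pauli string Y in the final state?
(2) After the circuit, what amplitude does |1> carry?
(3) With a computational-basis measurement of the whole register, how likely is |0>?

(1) In the final state, Y has expectation 1/2. Key observation: steps 17-20 multiply out to the identity, so the circuit reduces to the remaining gates.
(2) The final state's coefficient on |1> equals -exp(3*I*pi/4)/2 + I/2.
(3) The probability of measuring |0> is sqrt(2)/4 + 1/2.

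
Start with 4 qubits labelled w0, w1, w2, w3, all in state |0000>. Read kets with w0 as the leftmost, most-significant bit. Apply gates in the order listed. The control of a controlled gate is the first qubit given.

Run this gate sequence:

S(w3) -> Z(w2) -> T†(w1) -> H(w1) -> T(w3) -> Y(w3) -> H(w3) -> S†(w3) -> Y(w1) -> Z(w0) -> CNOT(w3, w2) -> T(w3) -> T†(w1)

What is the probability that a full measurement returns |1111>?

Outcome |1111> occurs with probability 0.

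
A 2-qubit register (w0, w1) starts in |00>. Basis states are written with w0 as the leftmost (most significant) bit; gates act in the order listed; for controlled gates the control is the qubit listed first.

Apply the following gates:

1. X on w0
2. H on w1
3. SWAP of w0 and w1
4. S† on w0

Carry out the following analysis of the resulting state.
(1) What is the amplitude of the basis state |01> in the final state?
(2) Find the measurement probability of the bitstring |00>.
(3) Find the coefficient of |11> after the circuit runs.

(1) The amplitude on |01> is sqrt(2)/2.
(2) The probability of measuring |00> is 0.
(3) |11> carries amplitude -sqrt(2)*I/2 in the final state.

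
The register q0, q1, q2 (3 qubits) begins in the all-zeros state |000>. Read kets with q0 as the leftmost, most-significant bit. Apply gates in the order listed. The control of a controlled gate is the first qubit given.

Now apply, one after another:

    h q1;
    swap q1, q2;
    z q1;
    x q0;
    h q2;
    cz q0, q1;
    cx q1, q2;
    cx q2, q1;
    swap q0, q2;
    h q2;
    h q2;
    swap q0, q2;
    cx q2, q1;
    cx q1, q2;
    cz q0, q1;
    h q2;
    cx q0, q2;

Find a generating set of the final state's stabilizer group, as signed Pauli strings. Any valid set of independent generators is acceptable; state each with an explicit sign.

The final state is stabilized by the group generated by +IIX, -ZII, +IZI; other independent generating sets are equally valid.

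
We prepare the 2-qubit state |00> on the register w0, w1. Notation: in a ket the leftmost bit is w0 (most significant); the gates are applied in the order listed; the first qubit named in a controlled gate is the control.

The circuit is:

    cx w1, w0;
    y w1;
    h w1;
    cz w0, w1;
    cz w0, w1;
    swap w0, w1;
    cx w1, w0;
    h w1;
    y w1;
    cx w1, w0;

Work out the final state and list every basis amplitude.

After the circuit, the state carries amplitude 1/2 on |00>, 1/2 on |01>, -1/2 on |10>, -1/2 on |11>.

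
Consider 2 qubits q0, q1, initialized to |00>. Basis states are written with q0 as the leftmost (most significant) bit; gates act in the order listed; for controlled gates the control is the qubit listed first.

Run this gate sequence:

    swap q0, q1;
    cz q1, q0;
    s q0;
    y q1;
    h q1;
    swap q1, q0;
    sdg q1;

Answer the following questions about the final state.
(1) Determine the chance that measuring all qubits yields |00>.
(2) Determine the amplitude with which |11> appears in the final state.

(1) Outcome |00> occurs with probability 1/2.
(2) |11> carries amplitude 0 in the final state.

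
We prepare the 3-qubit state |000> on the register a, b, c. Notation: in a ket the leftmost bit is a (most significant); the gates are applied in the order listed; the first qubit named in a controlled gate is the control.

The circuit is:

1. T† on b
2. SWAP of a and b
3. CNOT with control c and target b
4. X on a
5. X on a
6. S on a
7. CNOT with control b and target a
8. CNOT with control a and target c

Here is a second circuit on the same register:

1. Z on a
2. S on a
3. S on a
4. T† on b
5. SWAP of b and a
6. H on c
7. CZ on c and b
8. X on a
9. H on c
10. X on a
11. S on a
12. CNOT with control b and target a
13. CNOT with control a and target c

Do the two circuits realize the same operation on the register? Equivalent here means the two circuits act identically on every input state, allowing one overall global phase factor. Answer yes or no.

No, they are not equivalent — no single phase factor reconciles the two unitaries.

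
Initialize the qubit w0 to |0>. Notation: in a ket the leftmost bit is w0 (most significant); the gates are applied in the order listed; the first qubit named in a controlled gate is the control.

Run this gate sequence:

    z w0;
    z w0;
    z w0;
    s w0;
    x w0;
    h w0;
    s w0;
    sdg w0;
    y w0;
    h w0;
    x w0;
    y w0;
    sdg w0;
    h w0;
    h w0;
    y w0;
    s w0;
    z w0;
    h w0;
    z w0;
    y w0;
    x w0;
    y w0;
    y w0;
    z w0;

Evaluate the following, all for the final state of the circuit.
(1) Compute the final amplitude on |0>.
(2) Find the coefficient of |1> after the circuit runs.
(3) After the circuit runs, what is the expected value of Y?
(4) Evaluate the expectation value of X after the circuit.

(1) |0> carries amplitude sqrt(2)*I/2 in the final state.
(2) The final state's coefficient on |1> equals sqrt(2)*I/2.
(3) In the final state, Y has expectation 0.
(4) The observable X averages to 1.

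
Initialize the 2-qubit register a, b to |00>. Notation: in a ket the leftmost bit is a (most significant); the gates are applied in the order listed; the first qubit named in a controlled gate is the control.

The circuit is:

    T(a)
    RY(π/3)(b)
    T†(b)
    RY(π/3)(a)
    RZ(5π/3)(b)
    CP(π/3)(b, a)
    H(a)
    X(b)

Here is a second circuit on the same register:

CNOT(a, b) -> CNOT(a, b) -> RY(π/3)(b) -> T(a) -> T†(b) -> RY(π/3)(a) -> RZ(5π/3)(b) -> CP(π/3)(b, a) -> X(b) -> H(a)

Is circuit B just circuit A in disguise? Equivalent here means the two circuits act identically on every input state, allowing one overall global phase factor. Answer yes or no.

Yes, they are equivalent — the unitaries differ by at most a global phase.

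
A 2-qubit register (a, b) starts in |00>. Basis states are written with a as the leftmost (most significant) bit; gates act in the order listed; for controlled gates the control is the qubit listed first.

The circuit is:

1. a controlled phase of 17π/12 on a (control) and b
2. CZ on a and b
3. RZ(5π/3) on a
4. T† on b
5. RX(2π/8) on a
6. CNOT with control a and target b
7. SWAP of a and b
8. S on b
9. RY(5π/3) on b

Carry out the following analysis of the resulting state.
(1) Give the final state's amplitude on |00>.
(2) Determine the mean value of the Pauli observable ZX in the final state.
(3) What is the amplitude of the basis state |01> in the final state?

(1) |00> carries amplitude sqrt(3*sqrt(2) + 6)*exp(I*pi/6)/4 in the final state.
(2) The expectation value of ZX is -sqrt(3)/2.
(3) |01> carries amplitude -sqrt(sqrt(2) + 2)*exp(I*pi/6)/4 in the final state.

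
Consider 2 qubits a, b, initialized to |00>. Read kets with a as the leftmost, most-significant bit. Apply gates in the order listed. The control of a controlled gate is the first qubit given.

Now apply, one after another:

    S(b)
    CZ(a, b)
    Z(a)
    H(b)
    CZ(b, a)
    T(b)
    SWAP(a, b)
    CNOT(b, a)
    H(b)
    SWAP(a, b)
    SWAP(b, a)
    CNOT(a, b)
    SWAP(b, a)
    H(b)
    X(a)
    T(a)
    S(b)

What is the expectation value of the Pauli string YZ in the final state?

In the final state, YZ has expectation 1/2.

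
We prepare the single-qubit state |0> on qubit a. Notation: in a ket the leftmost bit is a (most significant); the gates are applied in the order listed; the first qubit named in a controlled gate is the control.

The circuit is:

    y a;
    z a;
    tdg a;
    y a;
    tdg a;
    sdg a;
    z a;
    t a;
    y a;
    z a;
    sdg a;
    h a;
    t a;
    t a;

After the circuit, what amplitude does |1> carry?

The final state's coefficient on |1> equals -sqrt(2)*exp(I*pi/4)/2.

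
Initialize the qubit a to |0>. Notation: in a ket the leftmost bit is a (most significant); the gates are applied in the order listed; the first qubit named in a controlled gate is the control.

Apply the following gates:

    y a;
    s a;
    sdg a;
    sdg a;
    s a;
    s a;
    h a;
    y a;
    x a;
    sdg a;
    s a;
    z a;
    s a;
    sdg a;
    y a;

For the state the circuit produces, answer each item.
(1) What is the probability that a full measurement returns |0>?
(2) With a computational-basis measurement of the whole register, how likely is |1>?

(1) The probability of measuring |0> is 1/2.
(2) Outcome |1> occurs with probability 1/2.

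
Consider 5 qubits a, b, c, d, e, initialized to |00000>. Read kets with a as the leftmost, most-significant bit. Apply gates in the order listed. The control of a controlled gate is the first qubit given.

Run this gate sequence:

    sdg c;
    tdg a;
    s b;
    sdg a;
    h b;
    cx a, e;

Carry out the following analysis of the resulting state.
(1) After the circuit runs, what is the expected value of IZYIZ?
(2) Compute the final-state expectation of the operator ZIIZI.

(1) The expectation value of IZYIZ is 0.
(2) The expectation value of ZIIZI is 1.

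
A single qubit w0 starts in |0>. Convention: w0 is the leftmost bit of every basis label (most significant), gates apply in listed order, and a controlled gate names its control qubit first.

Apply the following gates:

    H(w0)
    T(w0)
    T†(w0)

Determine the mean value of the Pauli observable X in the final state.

The observable X averages to 1.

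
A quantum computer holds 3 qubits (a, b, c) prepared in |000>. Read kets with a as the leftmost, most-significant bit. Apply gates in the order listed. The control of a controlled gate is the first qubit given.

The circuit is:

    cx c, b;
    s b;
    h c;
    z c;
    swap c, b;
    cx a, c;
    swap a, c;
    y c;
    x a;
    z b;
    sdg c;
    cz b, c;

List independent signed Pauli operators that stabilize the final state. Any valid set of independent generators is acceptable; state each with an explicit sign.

The stabilizer group can be generated by -IXI, -ZII, -IIZ, among other valid generating sets.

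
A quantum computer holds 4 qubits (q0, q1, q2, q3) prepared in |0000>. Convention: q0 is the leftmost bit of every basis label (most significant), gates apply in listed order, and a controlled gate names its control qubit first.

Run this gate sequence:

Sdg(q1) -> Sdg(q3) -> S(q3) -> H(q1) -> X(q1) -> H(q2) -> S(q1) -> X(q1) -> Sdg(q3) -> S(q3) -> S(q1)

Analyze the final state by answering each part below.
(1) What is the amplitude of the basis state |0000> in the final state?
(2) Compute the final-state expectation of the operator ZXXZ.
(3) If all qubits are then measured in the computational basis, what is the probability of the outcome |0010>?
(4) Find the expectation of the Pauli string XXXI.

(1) The amplitude on |0000> is I/2.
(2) In the final state, ZXXZ has expectation 1.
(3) A full measurement returns |0010> with probability 1/4.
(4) In the final state, XXXI has expectation 0.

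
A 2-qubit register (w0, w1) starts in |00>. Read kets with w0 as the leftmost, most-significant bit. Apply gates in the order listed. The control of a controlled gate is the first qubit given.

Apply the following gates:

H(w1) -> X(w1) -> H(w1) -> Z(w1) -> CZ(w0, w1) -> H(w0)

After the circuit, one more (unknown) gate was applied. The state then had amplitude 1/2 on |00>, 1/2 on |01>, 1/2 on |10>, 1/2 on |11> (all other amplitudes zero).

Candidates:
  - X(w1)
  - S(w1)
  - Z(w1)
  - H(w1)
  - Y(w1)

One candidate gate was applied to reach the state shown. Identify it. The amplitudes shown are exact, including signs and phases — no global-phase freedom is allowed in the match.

It was H(w1) that produced the state shown. Key observation: steps 1-4 multiply out to the identity, so the circuit reduces to the remaining gates.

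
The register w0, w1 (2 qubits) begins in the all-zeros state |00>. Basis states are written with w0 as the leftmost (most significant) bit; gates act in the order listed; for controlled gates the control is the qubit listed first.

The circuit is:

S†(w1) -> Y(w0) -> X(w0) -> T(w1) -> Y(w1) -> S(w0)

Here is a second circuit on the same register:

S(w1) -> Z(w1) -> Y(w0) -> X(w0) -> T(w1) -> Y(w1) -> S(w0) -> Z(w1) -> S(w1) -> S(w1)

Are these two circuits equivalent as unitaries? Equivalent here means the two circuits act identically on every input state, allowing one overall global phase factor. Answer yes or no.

Yes, they are equivalent — the unitaries differ by at most a global phase.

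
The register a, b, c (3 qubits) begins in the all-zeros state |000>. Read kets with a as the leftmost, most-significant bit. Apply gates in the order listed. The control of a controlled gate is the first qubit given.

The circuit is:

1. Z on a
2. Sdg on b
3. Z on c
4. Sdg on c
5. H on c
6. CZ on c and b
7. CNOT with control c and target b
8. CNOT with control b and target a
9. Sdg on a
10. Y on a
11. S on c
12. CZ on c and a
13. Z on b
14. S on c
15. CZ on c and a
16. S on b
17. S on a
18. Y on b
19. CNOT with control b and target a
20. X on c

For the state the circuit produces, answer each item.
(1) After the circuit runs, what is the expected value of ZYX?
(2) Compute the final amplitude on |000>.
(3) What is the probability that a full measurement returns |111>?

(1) The observable ZYX averages to 1.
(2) The final state's coefficient on |000> equals -sqrt(2)/2.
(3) Outcome |111> occurs with probability 0.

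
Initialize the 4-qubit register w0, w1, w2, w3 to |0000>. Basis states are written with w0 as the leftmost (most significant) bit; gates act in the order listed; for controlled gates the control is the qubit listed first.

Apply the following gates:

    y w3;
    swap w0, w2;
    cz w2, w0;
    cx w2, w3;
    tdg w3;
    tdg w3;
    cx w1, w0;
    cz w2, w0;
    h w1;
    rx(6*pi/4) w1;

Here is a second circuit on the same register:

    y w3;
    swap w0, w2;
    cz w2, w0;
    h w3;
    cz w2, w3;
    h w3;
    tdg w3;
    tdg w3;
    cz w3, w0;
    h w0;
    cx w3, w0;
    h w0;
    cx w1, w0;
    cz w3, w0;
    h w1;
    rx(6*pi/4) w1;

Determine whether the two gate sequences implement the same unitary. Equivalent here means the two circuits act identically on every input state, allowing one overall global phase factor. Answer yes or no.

No — the two circuits implement different unitaries, even allowing a global phase.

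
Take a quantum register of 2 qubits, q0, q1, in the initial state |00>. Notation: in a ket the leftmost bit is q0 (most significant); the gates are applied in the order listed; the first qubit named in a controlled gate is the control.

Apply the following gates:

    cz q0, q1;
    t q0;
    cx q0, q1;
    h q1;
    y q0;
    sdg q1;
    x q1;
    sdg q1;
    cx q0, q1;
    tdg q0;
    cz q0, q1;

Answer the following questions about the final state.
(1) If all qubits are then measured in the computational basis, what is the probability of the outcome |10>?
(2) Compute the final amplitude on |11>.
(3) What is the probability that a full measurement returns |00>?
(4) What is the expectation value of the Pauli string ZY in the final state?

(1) A full measurement returns |10> with probability 1/2.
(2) The amplitude on |11> is sqrt(2)*exp(3*I*pi/4)/2.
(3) A full measurement returns |00> with probability 0.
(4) The observable ZY averages to 0.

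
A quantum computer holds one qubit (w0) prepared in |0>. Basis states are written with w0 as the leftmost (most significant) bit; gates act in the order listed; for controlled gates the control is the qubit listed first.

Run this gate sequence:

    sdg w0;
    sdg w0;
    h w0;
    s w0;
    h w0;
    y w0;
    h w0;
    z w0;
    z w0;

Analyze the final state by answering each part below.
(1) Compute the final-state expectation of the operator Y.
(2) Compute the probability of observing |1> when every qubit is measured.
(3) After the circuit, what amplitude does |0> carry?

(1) The expectation value of Y is 1.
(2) A full measurement returns |1> with probability 1/2.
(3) The amplitude on |0> is -sqrt(2)/2.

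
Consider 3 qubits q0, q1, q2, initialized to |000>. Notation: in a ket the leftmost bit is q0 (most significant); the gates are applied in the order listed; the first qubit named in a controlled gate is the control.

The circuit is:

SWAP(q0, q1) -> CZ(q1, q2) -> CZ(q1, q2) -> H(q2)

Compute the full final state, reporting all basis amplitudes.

After the circuit, the state carries amplitude sqrt(2)/2 on |000>, sqrt(2)/2 on |001>, and 0 on every other basis state. Key observation: the block from step 2 through step 3 cancels to the identity and can be dropped.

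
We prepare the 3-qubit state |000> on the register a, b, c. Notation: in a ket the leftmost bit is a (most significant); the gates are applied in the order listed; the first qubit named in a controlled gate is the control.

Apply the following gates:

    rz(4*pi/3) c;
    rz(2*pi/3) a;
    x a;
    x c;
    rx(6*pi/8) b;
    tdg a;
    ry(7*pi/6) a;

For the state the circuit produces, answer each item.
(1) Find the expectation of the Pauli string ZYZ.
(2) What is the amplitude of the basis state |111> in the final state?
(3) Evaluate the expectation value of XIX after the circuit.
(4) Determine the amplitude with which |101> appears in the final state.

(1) In the final state, ZYZ has expectation sqrt(6)/4.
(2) The final state's coefficient on |111> equals sqrt(sqrt(2) + 2)*(-sqrt(6) + sqrt(2))*exp(I*pi/4)/8.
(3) The expectation value of XIX is 0.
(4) The final state's coefficient on |101> equals sqrt(2 - sqrt(2))*(-sqrt(6) + sqrt(2))*exp(3*I*pi/4)/8.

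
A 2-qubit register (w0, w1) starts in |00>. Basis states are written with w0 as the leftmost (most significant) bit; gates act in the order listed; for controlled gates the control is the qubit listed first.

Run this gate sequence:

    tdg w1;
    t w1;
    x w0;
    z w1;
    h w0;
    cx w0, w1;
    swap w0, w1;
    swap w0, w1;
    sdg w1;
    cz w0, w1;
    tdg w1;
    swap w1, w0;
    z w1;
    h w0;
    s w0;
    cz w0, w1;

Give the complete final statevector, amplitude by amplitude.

The final amplitudes are 1/2 on |00>, exp(I*pi/4)/2 on |01>, I/2 on |10>, exp(3*I*pi/4)/2 on |11>.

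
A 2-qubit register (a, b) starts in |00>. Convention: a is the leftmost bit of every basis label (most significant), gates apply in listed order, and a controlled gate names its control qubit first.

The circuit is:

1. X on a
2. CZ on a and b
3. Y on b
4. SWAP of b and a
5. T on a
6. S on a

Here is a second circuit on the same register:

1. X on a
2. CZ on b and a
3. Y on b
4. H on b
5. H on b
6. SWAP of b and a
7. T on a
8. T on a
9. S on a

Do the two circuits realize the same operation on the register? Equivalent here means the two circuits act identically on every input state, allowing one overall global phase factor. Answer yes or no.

No — the two circuits implement different unitaries, even allowing a global phase.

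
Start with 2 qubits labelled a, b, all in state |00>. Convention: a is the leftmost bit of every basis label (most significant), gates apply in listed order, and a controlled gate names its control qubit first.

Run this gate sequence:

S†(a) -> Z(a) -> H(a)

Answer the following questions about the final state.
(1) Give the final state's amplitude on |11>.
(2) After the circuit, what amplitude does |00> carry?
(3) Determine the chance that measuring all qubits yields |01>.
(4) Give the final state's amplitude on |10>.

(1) The amplitude on |11> is 0.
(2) The amplitude on |00> is sqrt(2)/2.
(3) A full measurement returns |01> with probability 0.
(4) The final state's coefficient on |10> equals sqrt(2)/2.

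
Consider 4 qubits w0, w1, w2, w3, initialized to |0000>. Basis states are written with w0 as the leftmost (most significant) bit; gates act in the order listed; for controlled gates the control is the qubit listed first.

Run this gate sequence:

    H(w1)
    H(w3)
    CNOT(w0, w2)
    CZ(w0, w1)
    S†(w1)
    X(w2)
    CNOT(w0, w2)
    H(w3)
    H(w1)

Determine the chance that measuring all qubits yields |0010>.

The probability of measuring |0010> is 1/2.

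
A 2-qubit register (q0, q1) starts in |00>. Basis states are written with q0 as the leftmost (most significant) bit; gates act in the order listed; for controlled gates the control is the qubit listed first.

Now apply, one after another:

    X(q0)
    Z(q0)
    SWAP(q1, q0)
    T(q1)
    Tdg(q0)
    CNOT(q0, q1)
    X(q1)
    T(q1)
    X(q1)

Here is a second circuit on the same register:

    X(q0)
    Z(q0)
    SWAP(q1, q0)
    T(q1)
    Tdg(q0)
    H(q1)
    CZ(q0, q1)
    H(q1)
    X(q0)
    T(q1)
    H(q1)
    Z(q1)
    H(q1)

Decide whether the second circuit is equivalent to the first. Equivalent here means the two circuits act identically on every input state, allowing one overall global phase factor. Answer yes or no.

No: there is an input state on which the two circuits produce genuinely different outputs (not merely differing by a phase).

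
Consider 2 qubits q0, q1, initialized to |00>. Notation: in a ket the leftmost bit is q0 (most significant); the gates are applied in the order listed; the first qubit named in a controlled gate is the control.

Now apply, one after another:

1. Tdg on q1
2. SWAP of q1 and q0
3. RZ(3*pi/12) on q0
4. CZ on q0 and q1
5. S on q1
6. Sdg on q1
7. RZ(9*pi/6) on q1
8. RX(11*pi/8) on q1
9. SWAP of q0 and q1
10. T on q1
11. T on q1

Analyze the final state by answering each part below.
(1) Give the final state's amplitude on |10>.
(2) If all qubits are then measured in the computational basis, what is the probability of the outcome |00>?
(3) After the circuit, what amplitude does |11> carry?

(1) The amplitude on |10> is exp(5*I*pi/8)*sin(5*pi/16).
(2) Outcome |00> occurs with probability cos(5*pi/16)**2.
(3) The final state's coefficient on |11> equals 0.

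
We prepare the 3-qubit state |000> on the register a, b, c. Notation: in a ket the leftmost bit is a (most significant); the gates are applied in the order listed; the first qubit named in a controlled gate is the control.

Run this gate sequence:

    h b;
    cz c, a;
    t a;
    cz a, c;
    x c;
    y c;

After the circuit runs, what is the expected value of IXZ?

In the final state, IXZ has expectation 1.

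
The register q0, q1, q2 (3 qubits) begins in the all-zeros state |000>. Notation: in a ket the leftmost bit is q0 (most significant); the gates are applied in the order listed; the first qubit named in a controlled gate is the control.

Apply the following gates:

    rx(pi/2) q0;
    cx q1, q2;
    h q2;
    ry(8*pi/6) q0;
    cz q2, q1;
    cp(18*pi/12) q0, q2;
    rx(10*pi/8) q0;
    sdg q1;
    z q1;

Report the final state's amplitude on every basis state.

After the circuit, the state carries amplitude sqrt(2 - sqrt(2))/8 + sqrt(sqrt(2) + 2)/8 - I*sqrt(3*sqrt(2) + 6)/8 - I*sqrt(6 - 3*sqrt(2))/8 on |000>, -sqrt(3*sqrt(2) + 6)/8 + sqrt(2 - sqrt(2))/8 - I*sqrt(sqrt(2) + 2)/8 - I*sqrt(6 - 3*sqrt(2))/8 on |001>, 0 on |010>, 0 on |011>, -sqrt(6 - 3*sqrt(2))/8 + sqrt(3*sqrt(2) + 6)/8 - I*sqrt(2 - sqrt(2))/8 + I*sqrt(sqrt(2) + 2)/8 on |100>, -sqrt(2 - sqrt(2))/8 + sqrt(3*sqrt(2) + 6)/8 + I*sqrt(6 - 3*sqrt(2))/8 + I*sqrt(sqrt(2) + 2)/8 on |101>, 0 on |110>, 0 on |111>.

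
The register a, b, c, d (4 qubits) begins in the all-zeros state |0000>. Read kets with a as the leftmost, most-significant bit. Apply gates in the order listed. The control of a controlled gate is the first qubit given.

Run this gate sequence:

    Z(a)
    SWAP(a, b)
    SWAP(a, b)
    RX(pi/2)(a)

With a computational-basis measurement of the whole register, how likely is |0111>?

Outcome |0111> occurs with probability 0.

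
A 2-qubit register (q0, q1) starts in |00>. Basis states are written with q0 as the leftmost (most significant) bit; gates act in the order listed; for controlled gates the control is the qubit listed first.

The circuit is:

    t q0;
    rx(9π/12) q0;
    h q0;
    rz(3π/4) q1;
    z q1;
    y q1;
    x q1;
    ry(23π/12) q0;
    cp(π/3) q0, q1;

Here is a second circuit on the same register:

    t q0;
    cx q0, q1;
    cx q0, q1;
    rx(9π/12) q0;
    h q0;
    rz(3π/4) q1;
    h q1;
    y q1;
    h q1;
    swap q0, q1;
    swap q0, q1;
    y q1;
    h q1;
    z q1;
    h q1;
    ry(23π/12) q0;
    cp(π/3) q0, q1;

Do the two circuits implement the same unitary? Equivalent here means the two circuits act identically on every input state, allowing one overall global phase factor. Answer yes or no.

No: there is an input state on which the two circuits produce genuinely different outputs (not merely differing by a phase).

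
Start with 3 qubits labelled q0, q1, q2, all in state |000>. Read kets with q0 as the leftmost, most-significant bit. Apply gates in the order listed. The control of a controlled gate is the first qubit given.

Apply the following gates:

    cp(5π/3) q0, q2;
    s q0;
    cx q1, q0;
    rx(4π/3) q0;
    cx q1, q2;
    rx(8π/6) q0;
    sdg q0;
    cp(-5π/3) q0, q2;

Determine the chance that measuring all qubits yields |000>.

The probability of measuring |000> is 1/4.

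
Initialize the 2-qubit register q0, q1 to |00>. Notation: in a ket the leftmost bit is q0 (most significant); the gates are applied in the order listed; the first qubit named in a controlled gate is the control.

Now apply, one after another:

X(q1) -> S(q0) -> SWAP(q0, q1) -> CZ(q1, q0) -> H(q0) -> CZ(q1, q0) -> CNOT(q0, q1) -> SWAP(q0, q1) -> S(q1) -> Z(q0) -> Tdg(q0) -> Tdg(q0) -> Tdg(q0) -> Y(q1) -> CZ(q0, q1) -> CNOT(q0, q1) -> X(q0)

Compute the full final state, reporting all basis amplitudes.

The resulting statevector has amplitude 0 on |00>, -sqrt(2)*exp(I*pi/4)/2 on |01>, 0 on |10>, sqrt(2)*I/2 on |11>.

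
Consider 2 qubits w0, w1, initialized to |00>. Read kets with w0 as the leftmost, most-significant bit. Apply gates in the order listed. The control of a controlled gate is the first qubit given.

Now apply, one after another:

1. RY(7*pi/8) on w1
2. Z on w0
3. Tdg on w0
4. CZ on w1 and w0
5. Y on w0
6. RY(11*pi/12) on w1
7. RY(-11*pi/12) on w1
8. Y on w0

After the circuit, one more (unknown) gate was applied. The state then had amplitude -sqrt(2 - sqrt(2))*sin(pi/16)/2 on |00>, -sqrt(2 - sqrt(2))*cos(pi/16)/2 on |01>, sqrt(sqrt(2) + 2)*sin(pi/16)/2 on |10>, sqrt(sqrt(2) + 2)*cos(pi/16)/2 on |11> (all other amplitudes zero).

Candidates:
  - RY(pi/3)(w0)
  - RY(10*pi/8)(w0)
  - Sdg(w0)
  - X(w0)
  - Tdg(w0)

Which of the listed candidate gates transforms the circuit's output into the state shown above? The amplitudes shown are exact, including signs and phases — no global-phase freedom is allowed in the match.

It was RY(10*pi/8)(w0) that produced the state shown. Key observation: gates 5-8 undo each other exactly, leaving only the rest of the circuit to track.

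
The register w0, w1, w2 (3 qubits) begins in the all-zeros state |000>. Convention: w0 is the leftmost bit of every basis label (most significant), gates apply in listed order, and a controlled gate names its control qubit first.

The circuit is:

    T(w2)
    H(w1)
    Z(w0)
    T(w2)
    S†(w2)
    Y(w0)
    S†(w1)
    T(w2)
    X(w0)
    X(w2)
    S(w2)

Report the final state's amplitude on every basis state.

After the circuit, the state carries amplitude -sqrt(2)/2 on |001>, sqrt(2)*I/2 on |011>, and 0 on every other basis state.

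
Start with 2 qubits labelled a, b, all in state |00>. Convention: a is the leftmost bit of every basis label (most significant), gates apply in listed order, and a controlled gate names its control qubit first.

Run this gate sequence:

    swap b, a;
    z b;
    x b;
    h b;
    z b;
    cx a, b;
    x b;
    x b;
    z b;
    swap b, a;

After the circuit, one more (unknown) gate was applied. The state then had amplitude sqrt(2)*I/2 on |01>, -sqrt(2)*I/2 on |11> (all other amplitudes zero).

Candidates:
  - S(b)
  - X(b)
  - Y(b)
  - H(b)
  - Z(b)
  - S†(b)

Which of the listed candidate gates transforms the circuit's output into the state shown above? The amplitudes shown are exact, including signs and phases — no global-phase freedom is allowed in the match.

The unique candidate consistent with the amplitudes is Y(b).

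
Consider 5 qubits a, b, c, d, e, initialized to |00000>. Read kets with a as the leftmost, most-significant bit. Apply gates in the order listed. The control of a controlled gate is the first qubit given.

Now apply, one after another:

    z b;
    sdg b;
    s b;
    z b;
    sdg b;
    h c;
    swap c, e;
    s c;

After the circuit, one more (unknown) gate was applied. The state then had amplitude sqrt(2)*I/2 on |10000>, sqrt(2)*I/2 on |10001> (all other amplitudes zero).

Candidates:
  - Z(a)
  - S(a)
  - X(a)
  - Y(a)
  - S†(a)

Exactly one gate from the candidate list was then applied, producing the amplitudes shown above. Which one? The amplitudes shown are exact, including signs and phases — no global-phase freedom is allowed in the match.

The applied gate was Y(a). Key observation: gates 1-4 undo each other exactly, leaving only the rest of the circuit to track.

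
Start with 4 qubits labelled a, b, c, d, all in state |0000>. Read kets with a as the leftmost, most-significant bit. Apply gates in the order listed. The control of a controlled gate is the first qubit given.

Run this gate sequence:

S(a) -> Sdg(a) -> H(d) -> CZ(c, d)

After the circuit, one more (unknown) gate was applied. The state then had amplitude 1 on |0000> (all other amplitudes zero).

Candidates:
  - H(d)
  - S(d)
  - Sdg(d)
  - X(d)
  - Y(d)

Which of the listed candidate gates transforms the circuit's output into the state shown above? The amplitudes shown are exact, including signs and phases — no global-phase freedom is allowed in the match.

The unique candidate consistent with the amplitudes is H(d).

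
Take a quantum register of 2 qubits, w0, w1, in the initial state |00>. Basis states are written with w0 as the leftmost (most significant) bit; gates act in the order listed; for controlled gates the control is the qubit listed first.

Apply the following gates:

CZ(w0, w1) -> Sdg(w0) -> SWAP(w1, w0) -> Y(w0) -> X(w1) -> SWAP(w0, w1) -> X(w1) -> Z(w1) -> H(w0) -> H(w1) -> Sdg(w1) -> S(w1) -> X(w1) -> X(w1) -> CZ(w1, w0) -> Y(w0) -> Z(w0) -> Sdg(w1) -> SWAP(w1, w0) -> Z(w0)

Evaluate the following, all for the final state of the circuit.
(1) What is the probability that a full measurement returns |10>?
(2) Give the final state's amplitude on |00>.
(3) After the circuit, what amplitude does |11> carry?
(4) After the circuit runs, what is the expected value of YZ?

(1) A full measurement returns |10> with probability 1/4.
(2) The final state's coefficient on |00> equals -1/2.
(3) |11> carries amplitude I/2 in the final state.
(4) In the final state, YZ has expectation -1.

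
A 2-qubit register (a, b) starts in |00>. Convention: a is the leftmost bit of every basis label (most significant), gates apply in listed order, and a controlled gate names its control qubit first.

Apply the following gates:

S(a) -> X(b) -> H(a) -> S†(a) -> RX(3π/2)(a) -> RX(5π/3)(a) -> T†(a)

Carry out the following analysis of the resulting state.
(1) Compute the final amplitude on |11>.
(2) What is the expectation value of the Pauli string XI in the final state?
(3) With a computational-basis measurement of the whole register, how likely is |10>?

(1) The amplitude on |11> is exp(I*pi/4)/2.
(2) The observable XI averages to sqrt(6)/4.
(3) A full measurement returns |10> with probability 0.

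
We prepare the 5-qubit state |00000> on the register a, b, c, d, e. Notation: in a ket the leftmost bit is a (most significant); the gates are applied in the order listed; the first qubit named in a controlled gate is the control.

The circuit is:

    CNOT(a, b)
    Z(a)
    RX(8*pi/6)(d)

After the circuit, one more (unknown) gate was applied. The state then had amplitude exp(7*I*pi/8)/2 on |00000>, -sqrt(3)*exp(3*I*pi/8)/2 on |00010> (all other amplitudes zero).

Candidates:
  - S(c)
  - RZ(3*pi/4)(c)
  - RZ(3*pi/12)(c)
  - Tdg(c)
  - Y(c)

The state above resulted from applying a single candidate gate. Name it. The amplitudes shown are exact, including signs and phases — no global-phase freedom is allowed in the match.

It was RZ(3*pi/12)(c) that produced the state shown.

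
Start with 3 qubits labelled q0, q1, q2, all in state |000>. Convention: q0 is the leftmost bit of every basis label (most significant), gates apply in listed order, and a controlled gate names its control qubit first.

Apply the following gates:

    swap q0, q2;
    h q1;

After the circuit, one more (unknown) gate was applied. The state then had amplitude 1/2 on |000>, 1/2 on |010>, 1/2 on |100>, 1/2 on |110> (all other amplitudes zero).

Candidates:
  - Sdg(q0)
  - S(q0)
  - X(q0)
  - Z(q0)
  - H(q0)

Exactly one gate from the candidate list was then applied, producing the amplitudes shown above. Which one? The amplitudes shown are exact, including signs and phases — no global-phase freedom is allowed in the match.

The unique candidate consistent with the amplitudes is H(q0).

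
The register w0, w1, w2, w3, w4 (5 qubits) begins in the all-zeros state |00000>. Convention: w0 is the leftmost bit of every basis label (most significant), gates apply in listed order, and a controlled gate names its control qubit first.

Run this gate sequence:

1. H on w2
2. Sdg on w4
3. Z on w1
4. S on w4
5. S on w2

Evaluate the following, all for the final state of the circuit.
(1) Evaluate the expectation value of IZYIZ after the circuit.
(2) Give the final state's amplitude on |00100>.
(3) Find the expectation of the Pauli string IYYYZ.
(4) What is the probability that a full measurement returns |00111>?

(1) The observable IZYIZ averages to 1.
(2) |00100> carries amplitude sqrt(2)*I/2 in the final state.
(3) The observable IYYYZ averages to 0.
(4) Outcome |00111> occurs with probability 0.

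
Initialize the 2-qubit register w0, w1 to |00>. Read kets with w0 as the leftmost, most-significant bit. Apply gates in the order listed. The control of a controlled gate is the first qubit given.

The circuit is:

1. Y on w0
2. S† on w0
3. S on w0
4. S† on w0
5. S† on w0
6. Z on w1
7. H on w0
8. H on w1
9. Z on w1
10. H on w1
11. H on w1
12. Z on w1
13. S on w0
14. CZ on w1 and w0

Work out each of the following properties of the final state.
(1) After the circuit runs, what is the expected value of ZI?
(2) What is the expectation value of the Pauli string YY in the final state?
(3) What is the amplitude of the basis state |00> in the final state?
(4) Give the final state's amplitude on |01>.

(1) The expectation value of ZI is 0. Key observation: the block from step 9 through step 12 cancels to the identity and can be dropped.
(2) In the final state, YY has expectation 0.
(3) |00> carries amplitude -I/2 in the final state.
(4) The final state's coefficient on |01> equals -I/2.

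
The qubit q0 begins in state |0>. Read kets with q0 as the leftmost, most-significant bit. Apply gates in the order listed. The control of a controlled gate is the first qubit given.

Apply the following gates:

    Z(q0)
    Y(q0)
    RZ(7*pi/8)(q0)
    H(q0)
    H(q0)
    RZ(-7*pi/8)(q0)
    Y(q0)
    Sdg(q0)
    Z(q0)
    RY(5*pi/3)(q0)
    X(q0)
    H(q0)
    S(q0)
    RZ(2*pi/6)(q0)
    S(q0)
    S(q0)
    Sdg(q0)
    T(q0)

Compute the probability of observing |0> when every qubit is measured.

A full measurement returns |0> with probability 1/2 - sqrt(3)/4. Key observation: steps 2-7 multiply out to the identity, so the circuit reduces to the remaining gates.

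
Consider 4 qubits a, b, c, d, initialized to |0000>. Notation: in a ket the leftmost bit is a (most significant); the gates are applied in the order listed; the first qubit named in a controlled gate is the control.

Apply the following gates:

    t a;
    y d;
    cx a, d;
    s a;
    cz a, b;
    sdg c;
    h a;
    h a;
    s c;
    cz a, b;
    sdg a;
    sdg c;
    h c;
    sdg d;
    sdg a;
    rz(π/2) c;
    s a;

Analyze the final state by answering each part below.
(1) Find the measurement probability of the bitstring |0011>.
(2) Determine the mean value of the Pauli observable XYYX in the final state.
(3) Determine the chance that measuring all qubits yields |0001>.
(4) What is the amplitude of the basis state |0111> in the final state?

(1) Outcome |0011> occurs with probability 1/2. Key observation: steps 4-11 multiply out to the identity, so the circuit reduces to the remaining gates.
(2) The observable XYYX averages to 0.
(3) Outcome |0001> occurs with probability 1/2.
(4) |0111> carries amplitude 0 in the final state.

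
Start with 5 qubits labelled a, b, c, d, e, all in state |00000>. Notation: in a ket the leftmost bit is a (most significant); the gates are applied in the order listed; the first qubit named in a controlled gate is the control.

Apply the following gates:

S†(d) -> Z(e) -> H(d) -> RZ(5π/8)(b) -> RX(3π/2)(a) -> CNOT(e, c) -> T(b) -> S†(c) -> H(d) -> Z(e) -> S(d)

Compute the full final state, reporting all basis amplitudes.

After the circuit, the state carries amplitude sqrt(2)*exp(11*I*pi/16)/2 on |00000>, -sqrt(2)*exp(3*I*pi/16)/2 on |10000>, and 0 on every other basis state.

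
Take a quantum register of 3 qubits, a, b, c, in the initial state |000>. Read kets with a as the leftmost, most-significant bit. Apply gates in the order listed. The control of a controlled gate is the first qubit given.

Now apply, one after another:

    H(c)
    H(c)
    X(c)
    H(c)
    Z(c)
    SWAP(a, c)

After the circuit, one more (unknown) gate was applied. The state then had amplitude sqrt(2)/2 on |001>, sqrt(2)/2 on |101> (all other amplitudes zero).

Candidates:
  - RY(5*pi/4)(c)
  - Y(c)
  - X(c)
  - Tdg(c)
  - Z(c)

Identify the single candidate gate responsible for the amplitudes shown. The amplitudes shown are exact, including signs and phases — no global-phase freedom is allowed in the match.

The unique candidate consistent with the amplitudes is X(c). Key observation: the block from step 2 through step 5 cancels to the identity and can be dropped.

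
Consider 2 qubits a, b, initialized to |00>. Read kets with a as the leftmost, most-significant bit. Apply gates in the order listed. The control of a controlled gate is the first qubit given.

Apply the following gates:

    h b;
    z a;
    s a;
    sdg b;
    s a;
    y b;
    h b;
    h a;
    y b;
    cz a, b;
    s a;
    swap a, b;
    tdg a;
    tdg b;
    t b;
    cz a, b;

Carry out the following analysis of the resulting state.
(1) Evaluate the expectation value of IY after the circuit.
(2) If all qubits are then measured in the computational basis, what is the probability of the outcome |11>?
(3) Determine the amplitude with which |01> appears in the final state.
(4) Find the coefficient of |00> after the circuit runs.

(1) The expectation value of IY is 1.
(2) The probability of measuring |11> is 1/4.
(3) |01> carries amplitude sqrt(2)*(-1 - I)/4 in the final state.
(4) The amplitude on |00> is sqrt(2)*(-1 + I)/4.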